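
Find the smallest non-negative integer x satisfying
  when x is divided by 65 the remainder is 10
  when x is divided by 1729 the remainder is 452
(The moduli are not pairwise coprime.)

3910

gcd(65, 1729) = 13 and 13 | (452 − 10), so the pair is consistent; merging gives x ≡ 3910 (mod 8645), where 8645 = lcm(65, 1729).
The solution is unique modulo lcm(65, 1729) = 8645.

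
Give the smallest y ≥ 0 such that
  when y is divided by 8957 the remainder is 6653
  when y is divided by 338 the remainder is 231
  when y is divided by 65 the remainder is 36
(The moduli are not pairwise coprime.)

Combine the congruences pairwise.
gcd(8957, 338) = 169 and 169 | (231 − 6653), so the pair is consistent; merging gives y ≡ 6653 (mod 17914), where 17914 = lcm(8957, 338).
gcd(17914, 65) = 13 and 13 | (36 − 6653), so the pair is consistent; merging gives y ≡ 42481 (mod 89570), where 89570 = lcm(17914, 65).
The solution is unique modulo lcm(8957, 338, 65) = 89570.

42481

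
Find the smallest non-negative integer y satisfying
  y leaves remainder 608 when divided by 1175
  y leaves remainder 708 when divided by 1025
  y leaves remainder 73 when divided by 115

gcd(1175, 1025) = 25 and 25 | (708 − 608), so the pair is consistent; merging gives y ≡ 33508 (mod 48175), where 48175 = lcm(1175, 1025).
gcd(48175, 115) = 5 and 5 | (73 − 33508), so the pair is consistent; merging gives y ≡ 997008 (mod 1108025), where 1108025 = lcm(48175, 115).
The solution is unique modulo lcm(1175, 1025, 115) = 1108025.

997008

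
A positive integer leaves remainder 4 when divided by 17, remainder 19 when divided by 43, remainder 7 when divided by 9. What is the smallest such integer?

5308

The moduli are pairwise coprime; N = 17·43·9 = 6579.
N/17 = 387; 387 ≡ 13 (mod 17); 13·4 ≡ 1, so inverse 4.
N/43 = 153; 153 ≡ 24 (mod 43); 24·9 ≡ 1, so inverse 9.
N/9 = 731; 731 ≡ 2 (mod 9); 2·5 ≡ 1, so inverse 5.
x ≡ 4·387·4 + 19·153·9 + 7·731·5 = 57940.
57940 mod 6579 = 5308.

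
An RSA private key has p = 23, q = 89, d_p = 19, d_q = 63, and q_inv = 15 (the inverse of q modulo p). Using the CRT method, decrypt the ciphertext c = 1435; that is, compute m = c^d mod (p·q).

289

m₁ = c^(d_p) mod p: c ≡ 9 (mod 23), and 9^19 mod 23 = 13.
m₂ = c^(d_q) mod q: c ≡ 11 (mod 89), and 11^63 mod 89 = 22.
h = q_inv·(m₁ − m₂) mod p = 15·(13 − 22) mod 23 = 3.
m = m₂ + h·q = 22 + 3·89 = 289.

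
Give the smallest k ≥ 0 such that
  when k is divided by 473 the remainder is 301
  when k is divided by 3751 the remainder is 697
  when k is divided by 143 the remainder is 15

1174760

gcd(473, 3751) = 11 and 11 | (697 − 301), so the pair is consistent; merging gives k ≡ 45709 (mod 161293), where 161293 = lcm(473, 3751).
gcd(161293, 143) = 11 and 11 | (15 − 45709), so the pair is consistent; merging gives k ≡ 1174760 (mod 2096809), where 2096809 = lcm(161293, 143).
The solution is unique modulo lcm(473, 3751, 143) = 2096809.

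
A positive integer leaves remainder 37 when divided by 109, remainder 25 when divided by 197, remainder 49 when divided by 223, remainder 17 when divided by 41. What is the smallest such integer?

150571656

From k ≡ 37 (mod 109) write k = 37 + 109t. Substituting into k ≡ 25 (mod 197) gives 109t ≡ 185 (mod 197), and since 109⁻¹ ≡ 47 (mod 197), t ≡ 27. Hence k ≡ 37 + 109·27 = 2980 (mod 21473).
From k ≡ 2980 (mod 21473) write k = 2980 + 21473t. Substituting into k ≡ 49 (mod 223) gives 21473t ≡ 191 (mod 223), and since 65⁻¹ ≡ 199 (mod 223), t ≡ 99. Hence k ≡ 2980 + 21473·99 = 2128807 (mod 4788479).
From k ≡ 2128807 (mod 4788479) write k = 2128807 + 4788479t. Substituting into k ≡ 17 (mod 41) gives 4788479t ≡ 12 (mod 41), and since 7⁻¹ ≡ 6 (mod 41), t ≡ 31. Hence k ≡ 2128807 + 4788479·31 = 150571656 (mod 196327639).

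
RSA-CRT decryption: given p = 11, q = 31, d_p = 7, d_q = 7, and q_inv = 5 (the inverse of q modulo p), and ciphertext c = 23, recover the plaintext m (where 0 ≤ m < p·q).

122

m₁ = c^(d_p) mod p: c ≡ 1 (mod 11), and 1^7 mod 11 = 1.
m₂ = c^(d_q) mod q: c ≡ 23 (mod 31), and 23^7 mod 31 = 29.
h = q_inv·(m₁ − m₂) mod p = 5·(1 − 29) mod 11 = 3.
m = m₂ + h·q = 29 + 3·31 = 122.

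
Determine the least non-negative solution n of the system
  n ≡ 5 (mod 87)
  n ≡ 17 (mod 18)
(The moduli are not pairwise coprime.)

gcd(87, 18) = 3 and 3 | (17 − 5), so the pair is consistent; merging gives n ≡ 179 (mod 522), where 522 = lcm(87, 18).
The solution is unique modulo lcm(87, 18) = 522.

179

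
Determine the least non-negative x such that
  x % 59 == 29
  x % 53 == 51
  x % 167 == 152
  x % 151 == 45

The moduli are pairwise coprime; N = 59·53·167·151 = 78853559.
N/59 = 1336501; 1336501 ≡ 33 (mod 59); 33·34 ≡ 1, so inverse 34.
N/53 = 1487803; 1487803 ≡ 40 (mod 53); 40·4 ≡ 1, so inverse 4.
N/167 = 472177; 472177 ≡ 68 (mod 167); 68·140 ≡ 1, so inverse 140.
N/151 = 522209; 522209 ≡ 51 (mod 151); 51·77 ≡ 1, so inverse 77.
x ≡ 29·1336501·34 + 51·1487803·4 + 152·472177·140 + 45·522209·77 = 13478682543.
13478682543 mod 78853559 = 73577513.

73577513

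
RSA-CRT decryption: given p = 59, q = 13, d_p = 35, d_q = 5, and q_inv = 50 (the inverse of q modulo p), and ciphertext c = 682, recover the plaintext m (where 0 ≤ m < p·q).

m₁ = c^(d_p) mod p: c ≡ 33 (mod 59), and 33^35 mod 59 = 23.
m₂ = c^(d_q) mod q: c ≡ 6 (mod 13), and 6^5 mod 13 = 2.
h = q_inv·(m₁ − m₂) mod p = 50·(23 − 2) mod 59 = 47.
m = m₂ + h·q = 2 + 47·13 = 613.

613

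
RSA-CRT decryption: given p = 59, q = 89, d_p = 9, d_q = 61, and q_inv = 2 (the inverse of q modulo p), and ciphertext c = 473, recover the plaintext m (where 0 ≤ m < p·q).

3069

m₁ = c^(d_p) mod p: c ≡ 1 (mod 59), and 1^9 mod 59 = 1.
m₂ = c^(d_q) mod q: c ≡ 28 (mod 89), and 28^61 mod 89 = 43.
h = q_inv·(m₁ − m₂) mod p = 2·(1 − 43) mod 59 = 34.
m = m₂ + h·q = 43 + 34·89 = 3069.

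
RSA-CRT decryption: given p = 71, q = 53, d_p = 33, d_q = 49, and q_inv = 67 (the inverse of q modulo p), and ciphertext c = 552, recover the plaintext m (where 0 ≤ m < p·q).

m₁ = c^(d_p) mod p: c ≡ 55 (mod 71), and 55^33 mod 71 = 33.
m₂ = c^(d_q) mod q: c ≡ 22 (mod 53), and 22^49 mod 53 = 21.
h = q_inv·(m₁ − m₂) mod p = 67·(33 − 21) mod 71 = 23.
m = m₂ + h·q = 21 + 23·53 = 1240.

1240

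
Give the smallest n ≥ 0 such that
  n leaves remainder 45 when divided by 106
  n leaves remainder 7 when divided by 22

469

gcd(106, 22) = 2 and 2 | (7 − 45), so the pair is consistent; merging gives n ≡ 469 (mod 1166), where 1166 = lcm(106, 22).
The solution is unique modulo lcm(106, 22) = 1166.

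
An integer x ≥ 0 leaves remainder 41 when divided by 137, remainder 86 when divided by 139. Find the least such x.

From x ≡ 41 (mod 137) write x = 41 + 137t. Substituting into x ≡ 86 (mod 139) gives 137t ≡ 45 (mod 139), and since 137⁻¹ ≡ 69 (mod 139), t ≡ 47. Hence x ≡ 41 + 137·47 = 6480 (mod 19043).

6480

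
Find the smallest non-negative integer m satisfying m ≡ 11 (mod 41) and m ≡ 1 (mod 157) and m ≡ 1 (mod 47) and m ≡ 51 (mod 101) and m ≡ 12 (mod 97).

Combine the congruences pairwise.
From m ≡ 11 (mod 41) write m = 11 + 41t. Substituting into m ≡ 1 (mod 157) gives 41t ≡ 147 (mod 157), and since 41⁻¹ ≡ 23 (mod 157), t ≡ 84. Hence m ≡ 11 + 41·84 = 3455 (mod 6437).
From m ≡ 3455 (mod 6437) write m = 3455 + 6437t. Substituting into m ≡ 1 (mod 47) gives 6437t ≡ 24 (mod 47), and since 45⁻¹ ≡ 23 (mod 47), t ≡ 35. Hence m ≡ 3455 + 6437·35 = 228750 (mod 302539).
From m ≡ 228750 (mod 302539) write m = 228750 + 302539t. Substituting into m ≡ 51 (mod 101) gives 302539t ≡ 66 (mod 101), and since 44⁻¹ ≡ 62 (mod 101), t ≡ 52. Hence m ≡ 228750 + 302539·52 = 15960778 (mod 30556439).
From m ≡ 15960778 (mod 30556439) write m = 15960778 + 30556439t. Substituting into m ≡ 12 (mod 97) gives 30556439t ≡ 2 (mod 97), and since 81⁻¹ ≡ 6 (mod 97), t ≡ 12. Hence m ≡ 15960778 + 30556439·12 = 382638046 (mod 2963974583).

382638046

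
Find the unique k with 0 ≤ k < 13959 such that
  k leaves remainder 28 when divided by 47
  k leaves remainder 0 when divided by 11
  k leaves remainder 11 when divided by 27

Combine the congruences pairwise.
From k ≡ 28 (mod 47) write k = 28 + 47t. Substituting into k ≡ 0 (mod 11) gives 47t ≡ 5 (mod 11), and since 3⁻¹ ≡ 4 (mod 11), t ≡ 9. Hence k ≡ 28 + 47·9 = 451 (mod 517).
From k ≡ 451 (mod 517) write k = 451 + 517t. Substituting into k ≡ 11 (mod 27) gives 517t ≡ 19 (mod 27), and since 4⁻¹ ≡ 7 (mod 27), t ≡ 25. Hence k ≡ 451 + 517·25 = 13376 (mod 13959).

13376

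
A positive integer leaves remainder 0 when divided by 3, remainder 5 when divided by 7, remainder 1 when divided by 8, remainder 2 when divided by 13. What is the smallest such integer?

873

From x ≡ 0 (mod 3) write x = 0 + 3t. Substituting into x ≡ 5 (mod 7) gives 3t ≡ 5 (mod 7), and since 3⁻¹ ≡ 5 (mod 7), t ≡ 4. Hence x ≡ 0 + 3·4 = 12 (mod 21).
From x ≡ 12 (mod 21) write x = 12 + 21t. Substituting into x ≡ 1 (mod 8) gives 21t ≡ 5 (mod 8), and since 5⁻¹ ≡ 5 (mod 8), t ≡ 1. Hence x ≡ 12 + 21·1 = 33 (mod 168).
From x ≡ 33 (mod 168) write x = 33 + 168t. Substituting into x ≡ 2 (mod 13) gives 168t ≡ 8 (mod 13), and since 12⁻¹ ≡ 12 (mod 13), t ≡ 5. Hence x ≡ 33 + 168·5 = 873 (mod 2184).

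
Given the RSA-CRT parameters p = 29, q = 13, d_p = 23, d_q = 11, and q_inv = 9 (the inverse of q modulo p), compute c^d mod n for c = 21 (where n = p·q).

44

m₁ = c^(d_p) mod p: c ≡ 21 (mod 29), and 21^23 mod 29 = 15.
m₂ = c^(d_q) mod q: c ≡ 8 (mod 13), and 8^11 mod 13 = 5.
h = q_inv·(m₁ − m₂) mod p = 9·(15 − 5) mod 29 = 3.
m = m₂ + h·q = 5 + 3·13 = 44.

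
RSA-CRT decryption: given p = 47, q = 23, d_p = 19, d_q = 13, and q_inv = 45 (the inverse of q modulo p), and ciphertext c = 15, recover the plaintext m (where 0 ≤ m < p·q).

603

m₁ = c^(d_p) mod p: c ≡ 15 (mod 47), and 15^19 mod 47 = 39.
m₂ = c^(d_q) mod q: c ≡ 15 (mod 23), and 15^13 mod 23 = 5.
h = q_inv·(m₁ − m₂) mod p = 45·(39 − 5) mod 47 = 26.
m = m₂ + h·q = 5 + 26·23 = 603.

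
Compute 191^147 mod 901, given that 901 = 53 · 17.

Mod 53: 191 ≡ 32; by Fermat, exponent reduces to 147 mod 52 = 43; 32^43 ≡ 22 (mod 53).
Mod 17: 191 ≡ 4; by Fermat, exponent reduces to 147 mod 16 = 3; 4^3 ≡ 13 (mod 17).
Combine by CRT: x ≡ 22 (mod 53), x ≡ 13 (mod 17) ⇒ x ≡ 234 (mod 901).

234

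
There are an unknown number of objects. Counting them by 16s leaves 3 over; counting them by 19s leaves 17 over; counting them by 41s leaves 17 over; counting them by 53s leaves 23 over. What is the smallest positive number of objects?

366147

From N ≡ 3 (mod 16) write N = 3 + 16t. Substituting into N ≡ 17 (mod 19) gives 16t ≡ 14 (mod 19), and since 16⁻¹ ≡ 6 (mod 19), t ≡ 8. Hence N ≡ 3 + 16·8 = 131 (mod 304).
From N ≡ 131 (mod 304) write N = 131 + 304t. Substituting into N ≡ 17 (mod 41) gives 304t ≡ 9 (mod 41), and since 17⁻¹ ≡ 29 (mod 41), t ≡ 15. Hence N ≡ 131 + 304·15 = 4691 (mod 12464).
From N ≡ 4691 (mod 12464) write N = 4691 + 12464t. Substituting into N ≡ 23 (mod 53) gives 12464t ≡ 49 (mod 53), and since 9⁻¹ ≡ 6 (mod 53), t ≡ 29. Hence N ≡ 4691 + 12464·29 = 366147 (mod 660592).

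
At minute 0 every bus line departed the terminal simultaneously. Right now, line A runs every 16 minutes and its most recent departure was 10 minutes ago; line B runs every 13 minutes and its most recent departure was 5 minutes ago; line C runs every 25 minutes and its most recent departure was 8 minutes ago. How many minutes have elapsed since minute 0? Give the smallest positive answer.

The moduli are pairwise coprime; N = 16·13·25 = 5200.
N/16 = 325; 325 ≡ 5 (mod 16); 5·13 ≡ 1, so inverse 13.
N/13 = 400; 400 ≡ 10 (mod 13); 10·4 ≡ 1, so inverse 4.
N/25 = 208; 208 ≡ 8 (mod 25); 8·22 ≡ 1, so inverse 22.
t ≡ 10·325·13 + 5·400·4 + 8·208·22 = 86858.
86858 mod 5200 = 3658.

3658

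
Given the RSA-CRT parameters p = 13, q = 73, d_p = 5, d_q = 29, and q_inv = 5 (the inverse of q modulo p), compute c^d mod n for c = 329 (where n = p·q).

712

m₁ = c^(d_p) mod p: c ≡ 4 (mod 13), and 4^5 mod 13 = 10.
m₂ = c^(d_q) mod q: c ≡ 37 (mod 73), and 37^29 mod 73 = 55.
h = q_inv·(m₁ − m₂) mod p = 5·(10 − 55) mod 13 = 9.
m = m₂ + h·q = 55 + 9·73 = 712.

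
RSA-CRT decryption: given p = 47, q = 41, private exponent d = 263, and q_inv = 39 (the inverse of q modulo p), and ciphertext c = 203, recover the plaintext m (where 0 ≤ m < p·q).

689

d_p = d mod (p−1) = 263 mod 46 = 33; d_q = d mod (q−1) = 23.
m₁ = c^(d_p) mod p: c ≡ 15 (mod 47), and 15^33 mod 47 = 31.
m₂ = c^(d_q) mod q: c ≡ 39 (mod 41), and 39^23 mod 41 = 33.
h = q_inv·(m₁ − m₂) mod p = 39·(31 − 33) mod 47 = 16.
m = m₂ + h·q = 33 + 16·41 = 689.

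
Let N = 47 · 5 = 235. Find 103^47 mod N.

Mod 47: 103 ≡ 9; by Fermat, exponent reduces to 47 mod 46 = 1; 9^1 ≡ 9 (mod 47).
Mod 5: 103 ≡ 3; by Fermat, exponent reduces to 47 mod 4 = 3; 3^3 ≡ 2 (mod 5).
Combine by CRT: x ≡ 9 (mod 47), x ≡ 2 (mod 5) ⇒ x ≡ 197 (mod 235).

197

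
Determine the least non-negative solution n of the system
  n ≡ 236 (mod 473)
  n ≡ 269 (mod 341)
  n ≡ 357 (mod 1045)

1162397

gcd(473, 341) = 11 and 11 | (269 − 236), so the pair is consistent; merging gives n ≡ 4020 (mod 14663), where 14663 = lcm(473, 341).
gcd(14663, 1045) = 11 and 11 | (357 − 4020), so the pair is consistent; merging gives n ≡ 1162397 (mod 1392985), where 1392985 = lcm(14663, 1045).
The solution is unique modulo lcm(473, 341, 1045) = 1392985.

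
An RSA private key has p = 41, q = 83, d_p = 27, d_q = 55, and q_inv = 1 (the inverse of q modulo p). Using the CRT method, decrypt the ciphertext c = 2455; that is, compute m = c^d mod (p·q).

21

m₁ = c^(d_p) mod p: c ≡ 36 (mod 41), and 36^27 mod 41 = 21.
m₂ = c^(d_q) mod q: c ≡ 48 (mod 83), and 48^55 mod 83 = 21.
h = q_inv·(m₁ − m₂) mod p = 1·(21 − 21) mod 41 = 0.
m = m₂ + h·q = 21 + 0·83 = 21.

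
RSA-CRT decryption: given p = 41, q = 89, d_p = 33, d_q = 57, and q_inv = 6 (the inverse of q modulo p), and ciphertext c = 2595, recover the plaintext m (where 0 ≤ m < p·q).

m₁ = c^(d_p) mod p: c ≡ 12 (mod 41), and 12^33 mod 41 = 28.
m₂ = c^(d_q) mod q: c ≡ 14 (mod 89), and 14^57 mod 89 = 46.
h = q_inv·(m₁ − m₂) mod p = 6·(28 − 46) mod 41 = 15.
m = m₂ + h·q = 46 + 15·89 = 1381.

1381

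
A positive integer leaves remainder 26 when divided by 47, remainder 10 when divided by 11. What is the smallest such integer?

120

From x ≡ 26 (mod 47) write x = 26 + 47t. Substituting into x ≡ 10 (mod 11) gives 47t ≡ 6 (mod 11), and since 3⁻¹ ≡ 4 (mod 11), t ≡ 2. Hence x ≡ 26 + 47·2 = 120 (mod 517).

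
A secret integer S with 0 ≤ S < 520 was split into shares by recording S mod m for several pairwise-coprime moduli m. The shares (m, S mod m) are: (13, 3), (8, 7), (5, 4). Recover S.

From S ≡ 3 (mod 13) write S = 3 + 13t. Substituting into S ≡ 7 (mod 8) gives 13t ≡ 4 (mod 8), and since 5⁻¹ ≡ 5 (mod 8), t ≡ 4. Hence S ≡ 3 + 13·4 = 55 (mod 104).
From S ≡ 55 (mod 104) write S = 55 + 104t. Substituting into S ≡ 4 (mod 5) gives 104t ≡ 4 (mod 5), and since 4⁻¹ ≡ 4 (mod 5), t ≡ 1. Hence S ≡ 55 + 104·1 = 159 (mod 520).

159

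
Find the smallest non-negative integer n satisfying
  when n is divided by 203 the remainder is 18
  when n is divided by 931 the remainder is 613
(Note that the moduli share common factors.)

gcd(203, 931) = 7 and 7 | (613 − 18), so the pair is consistent; merging gives n ≡ 22957 (mod 26999), where 26999 = lcm(203, 931).
The solution is unique modulo lcm(203, 931) = 26999.

22957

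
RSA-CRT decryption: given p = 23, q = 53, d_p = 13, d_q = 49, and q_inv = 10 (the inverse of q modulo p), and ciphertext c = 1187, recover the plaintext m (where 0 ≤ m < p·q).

m₁ = c^(d_p) mod p: c ≡ 14 (mod 23), and 14^13 mod 23 = 11.
m₂ = c^(d_q) mod q: c ≡ 21 (mod 53), and 21^49 mod 53 = 34.
h = q_inv·(m₁ − m₂) mod p = 10·(11 − 34) mod 23 = 0.
m = m₂ + h·q = 34 + 0·53 = 34.

34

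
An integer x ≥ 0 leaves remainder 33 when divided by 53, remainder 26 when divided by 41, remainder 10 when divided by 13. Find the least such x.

21551

The moduli are pairwise coprime; N = 53·41·13 = 28249.
N/53 = 533; 533 ≡ 3 (mod 53); 3·18 ≡ 1, so inverse 18.
N/41 = 689; 689 ≡ 33 (mod 41); 33·5 ≡ 1, so inverse 5.
N/13 = 2173; 2173 ≡ 2 (mod 13); 2·7 ≡ 1, so inverse 7.
x ≡ 33·533·18 + 26·689·5 + 10·2173·7 = 558282.
558282 mod 28249 = 21551.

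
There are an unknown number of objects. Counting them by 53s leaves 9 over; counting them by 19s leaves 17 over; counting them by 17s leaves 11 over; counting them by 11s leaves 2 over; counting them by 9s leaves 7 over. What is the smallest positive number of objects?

The moduli are pairwise coprime; M = 53·19·17·11·9 = 1694781.
M/53 = 31977; 31977 ≡ 18 (mod 53); 18·3 ≡ 1, so inverse 3.
M/19 = 89199; 89199 ≡ 13 (mod 19); 13·3 ≡ 1, so inverse 3.
M/17 = 99693; 99693 ≡ 5 (mod 17); 5·7 ≡ 1, so inverse 7.
M/11 = 154071; 154071 ≡ 5 (mod 11); 5·9 ≡ 1, so inverse 9.
M/9 = 188309; 188309 ≡ 2 (mod 9); 2·5 ≡ 1, so inverse 5.
N ≡ 9·31977·3 + 17·89199·3 + 11·99693·7 + 2·154071·9 + 7·188309·5 = 22452982.
22452982 mod 1694781 = 420829.

420829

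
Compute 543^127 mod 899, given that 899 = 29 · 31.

8

Mod 29: 543 ≡ 21; by Fermat, exponent reduces to 127 mod 28 = 15; 21^15 ≡ 8 (mod 29).
Mod 31: 543 ≡ 16; by Fermat, exponent reduces to 127 mod 30 = 7; 16^7 ≡ 8 (mod 31).
Combine by CRT: x ≡ 8 (mod 29), x ≡ 8 (mod 31) ⇒ x ≡ 8 (mod 899).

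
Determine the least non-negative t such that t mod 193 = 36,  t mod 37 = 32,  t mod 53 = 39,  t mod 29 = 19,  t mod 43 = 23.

257108074

The moduli are pairwise coprime; N = 193·37·53·29·43 = 471955831.
N/193 = 2445367; 2445367 ≡ 57 (mod 193); 57·149 ≡ 1, so inverse 149.
N/37 = 12755563; 12755563 ≡ 35 (mod 37); 35·18 ≡ 1, so inverse 18.
N/53 = 8904827; 8904827 ≡ 32 (mod 53); 32·5 ≡ 1, so inverse 5.
N/29 = 16274339; 16274339 ≡ 3 (mod 29); 3·10 ≡ 1, so inverse 10.
N/43 = 10975717; 10975717 ≡ 10 (mod 43); 10·13 ≡ 1, so inverse 13.
t ≡ 36·2445367·149 + 32·12755563·18 + 39·8904827·5 + 19·16274339·10 + 23·10975717·13 = 28574457934.
28574457934 mod 471955831 = 257108074.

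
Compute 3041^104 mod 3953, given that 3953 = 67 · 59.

2611

Mod 67: 3041 ≡ 26; by Fermat, exponent reduces to 104 mod 66 = 38; 26^38 ≡ 65 (mod 67).
Mod 59: 3041 ≡ 32; by Fermat, exponent reduces to 104 mod 58 = 46; 32^46 ≡ 15 (mod 59).
Combine by CRT: x ≡ 65 (mod 67), x ≡ 15 (mod 59) ⇒ x ≡ 2611 (mod 3953).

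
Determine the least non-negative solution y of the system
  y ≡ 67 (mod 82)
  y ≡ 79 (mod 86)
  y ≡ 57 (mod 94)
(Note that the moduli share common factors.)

gcd(82, 86) = 2 and 2 | (79 − 67), so the pair is consistent; merging gives y ≡ 3347 (mod 3526), where 3526 = lcm(82, 86).
gcd(3526, 94) = 2 and 2 | (57 − 3347), so the pair is consistent; merging gives y ≡ 3347 (mod 165722), where 165722 = lcm(3526, 94).
The solution is unique modulo lcm(82, 86, 94) = 165722.

3347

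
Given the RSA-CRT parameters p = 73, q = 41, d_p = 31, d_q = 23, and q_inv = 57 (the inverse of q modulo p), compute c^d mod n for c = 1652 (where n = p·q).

m₁ = c^(d_p) mod p: c ≡ 46 (mod 73), and 46^31 mod 73 = 27.
m₂ = c^(d_q) mod q: c ≡ 12 (mod 41), and 12^23 mod 41 = 35.
h = q_inv·(m₁ − m₂) mod p = 57·(27 − 35) mod 73 = 55.
m = m₂ + h·q = 35 + 55·41 = 2290.

2290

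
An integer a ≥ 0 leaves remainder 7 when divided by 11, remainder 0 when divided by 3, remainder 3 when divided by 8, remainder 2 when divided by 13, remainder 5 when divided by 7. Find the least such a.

7971

The moduli are pairwise coprime; N = 11·3·8·13·7 = 24024.
N/11 = 2184; 2184 ≡ 6 (mod 11); 6·2 ≡ 1, so inverse 2.
N/3 = 8008; 8008 ≡ 1 (mod 3), inverse 1.
N/8 = 3003; 3003 ≡ 3 (mod 8); 3·3 ≡ 1, so inverse 3.
N/13 = 1848; 1848 ≡ 2 (mod 13); 2·7 ≡ 1, so inverse 7.
N/7 = 3432; 3432 ≡ 2 (mod 7); 2·4 ≡ 1, so inverse 4.
a ≡ 7·2184·2 + 0·8008·1 + 3·3003·3 + 2·1848·7 + 5·3432·4 = 152115.
152115 mod 24024 = 7971.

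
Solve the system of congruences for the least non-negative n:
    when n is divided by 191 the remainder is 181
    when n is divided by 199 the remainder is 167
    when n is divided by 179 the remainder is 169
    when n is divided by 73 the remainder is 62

The moduli are pairwise coprime; M = 191·199·179·73 = 496663603.
M/191 = 2600333; 2600333 ≡ 59 (mod 191); 59·68 ≡ 1, so inverse 68.
M/199 = 2495797; 2495797 ≡ 138 (mod 199); 138·137 ≡ 1, so inverse 137.
M/179 = 2774657; 2774657 ≡ 157 (mod 179); 157·122 ≡ 1, so inverse 122.
M/73 = 6803611; 6803611 ≡ 11 (mod 73); 11·20 ≡ 1, so inverse 20.
n ≡ 181·2600333·68 + 167·2495797·137 + 169·2774657·122 + 62·6803611·20 = 154750593793.
154750593793 mod 496663603 = 288213260.

288213260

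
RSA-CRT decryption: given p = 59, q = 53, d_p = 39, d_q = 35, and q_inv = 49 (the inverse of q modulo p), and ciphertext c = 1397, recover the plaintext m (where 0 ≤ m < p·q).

1542

m₁ = c^(d_p) mod p: c ≡ 40 (mod 59), and 40^39 mod 59 = 8.
m₂ = c^(d_q) mod q: c ≡ 19 (mod 53), and 19^35 mod 53 = 5.
h = q_inv·(m₁ − m₂) mod p = 49·(8 − 5) mod 59 = 29.
m = m₂ + h·q = 5 + 29·53 = 1542.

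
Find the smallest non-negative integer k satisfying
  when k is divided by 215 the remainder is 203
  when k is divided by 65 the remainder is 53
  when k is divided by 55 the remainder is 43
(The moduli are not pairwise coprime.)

gcd(215, 65) = 5 and 5 | (53 − 203), so the pair is consistent; merging gives k ≡ 2783 (mod 2795), where 2795 = lcm(215, 65).
gcd(2795, 55) = 5 and 5 | (43 − 2783), so the pair is consistent; merging gives k ≡ 30733 (mod 30745), where 30745 = lcm(2795, 55).
The solution is unique modulo lcm(215, 65, 55) = 30745.

30733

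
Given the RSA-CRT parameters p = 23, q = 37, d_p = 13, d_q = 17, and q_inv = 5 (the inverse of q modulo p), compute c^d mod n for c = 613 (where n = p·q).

511

m₁ = c^(d_p) mod p: c ≡ 15 (mod 23), and 15^13 mod 23 = 5.
m₂ = c^(d_q) mod q: c ≡ 21 (mod 37), and 21^17 mod 37 = 30.
h = q_inv·(m₁ − m₂) mod p = 5·(5 − 30) mod 23 = 13.
m = m₂ + h·q = 30 + 13·37 = 511.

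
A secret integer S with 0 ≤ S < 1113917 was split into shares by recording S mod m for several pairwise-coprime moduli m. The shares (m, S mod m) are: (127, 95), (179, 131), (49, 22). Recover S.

972280

The moduli are pairwise coprime; N = 127·179·49 = 1113917.
N/127 = 8771; 8771 ≡ 8 (mod 127); 8·16 ≡ 1, so inverse 16.
N/179 = 6223; 6223 ≡ 137 (mod 179); 137·98 ≡ 1, so inverse 98.
N/49 = 22733; 22733 ≡ 46 (mod 49); 46·16 ≡ 1, so inverse 16.
S ≡ 95·8771·16 + 131·6223·98 + 22·22733·16 = 101224810.
101224810 mod 1113917 = 972280.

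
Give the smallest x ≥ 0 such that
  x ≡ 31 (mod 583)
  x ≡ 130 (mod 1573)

gcd(583, 1573) = 11 and 11 | (130 − 31), so the pair is consistent; merging gives x ≡ 58331 (mod 83369), where 83369 = lcm(583, 1573).
The solution is unique modulo lcm(583, 1573) = 83369.

58331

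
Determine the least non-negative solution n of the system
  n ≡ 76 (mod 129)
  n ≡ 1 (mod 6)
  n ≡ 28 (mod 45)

gcd(129, 6) = 3 and 3 | (1 − 76), so the pair is consistent; merging gives n ≡ 205 (mod 258), where 258 = lcm(129, 6).
gcd(258, 45) = 3 and 3 | (28 − 205), so the pair is consistent; merging gives n ≡ 3043 (mod 3870), where 3870 = lcm(258, 45).
The solution is unique modulo lcm(129, 6, 45) = 3870.

3043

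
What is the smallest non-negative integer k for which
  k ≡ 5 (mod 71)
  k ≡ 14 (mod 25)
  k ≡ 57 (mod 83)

97914

From k ≡ 5 (mod 71) write k = 5 + 71t. Substituting into k ≡ 14 (mod 25) gives 71t ≡ 9 (mod 25), and since 21⁻¹ ≡ 6 (mod 25), t ≡ 4. Hence k ≡ 5 + 71·4 = 289 (mod 1775).
From k ≡ 289 (mod 1775) write k = 289 + 1775t. Substituting into k ≡ 57 (mod 83) gives 1775t ≡ 17 (mod 83), and since 32⁻¹ ≡ 13 (mod 83), t ≡ 55. Hence k ≡ 289 + 1775·55 = 97914 (mod 147325).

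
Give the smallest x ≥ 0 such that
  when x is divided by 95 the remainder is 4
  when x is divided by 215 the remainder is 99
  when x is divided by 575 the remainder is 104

Combine the congruences pairwise.
gcd(95, 215) = 5 and 5 | (99 − 4), so the pair is consistent; merging gives x ≡ 99 (mod 4085), where 4085 = lcm(95, 215).
gcd(4085, 575) = 5 and 5 | (104 − 99), so the pair is consistent; merging gives x ≡ 196179 (mod 469775), where 469775 = lcm(4085, 575).
The solution is unique modulo lcm(95, 215, 575) = 469775.

196179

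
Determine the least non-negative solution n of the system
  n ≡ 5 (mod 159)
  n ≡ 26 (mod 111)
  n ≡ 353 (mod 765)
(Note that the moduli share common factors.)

gcd(159, 111) = 3 and 3 | (26 − 5), so the pair is consistent; merging gives n ≡ 1913 (mod 5883), where 5883 = lcm(159, 111).
gcd(5883, 765) = 3 and 3 | (353 − 1913), so the pair is consistent; merging gives n ≡ 325478 (mod 1500165), where 1500165 = lcm(5883, 765).
The solution is unique modulo lcm(159, 111, 765) = 1500165.

325478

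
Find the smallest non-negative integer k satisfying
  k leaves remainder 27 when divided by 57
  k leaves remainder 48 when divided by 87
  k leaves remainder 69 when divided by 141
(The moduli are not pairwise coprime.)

Combine the congruences pairwise.
gcd(57, 87) = 3 and 3 | (48 − 27), so the pair is consistent; merging gives k ≡ 483 (mod 1653), where 1653 = lcm(57, 87).
gcd(1653, 141) = 3 and 3 | (69 − 483), so the pair is consistent; merging gives k ≡ 12054 (mod 77691), where 77691 = lcm(1653, 141).
The solution is unique modulo lcm(57, 87, 141) = 77691.

12054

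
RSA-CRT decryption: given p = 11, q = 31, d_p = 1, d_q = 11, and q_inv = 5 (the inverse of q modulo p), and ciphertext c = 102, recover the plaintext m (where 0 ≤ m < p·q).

14

m₁ = c^(d_p) mod p: c ≡ 3 (mod 11), and 3^1 mod 11 = 3.
m₂ = c^(d_q) mod q: c ≡ 9 (mod 31), and 9^11 mod 31 = 14.
h = q_inv·(m₁ − m₂) mod p = 5·(3 − 14) mod 11 = 0.
m = m₂ + h·q = 14 + 0·31 = 14.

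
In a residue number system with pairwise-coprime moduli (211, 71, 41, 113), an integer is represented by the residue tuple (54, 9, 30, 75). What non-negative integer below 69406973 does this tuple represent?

24386379

The moduli are pairwise coprime; N = 211·71·41·113 = 69406973.
N/211 = 328943; 328943 ≡ 205 (mod 211); 205·35 ≡ 1, so inverse 35.
N/71 = 977563; 977563 ≡ 35 (mod 71); 35·69 ≡ 1, so inverse 69.
N/41 = 1692853; 1692853 ≡ 4 (mod 41); 4·31 ≡ 1, so inverse 31.
N/113 = 614221; 614221 ≡ 66 (mod 113); 66·12 ≡ 1, so inverse 12.
x ≡ 54·328943·35 + 9·977563·69 + 30·1692853·31 + 75·614221·12 = 3355921083.
3355921083 mod 69406973 = 24386379.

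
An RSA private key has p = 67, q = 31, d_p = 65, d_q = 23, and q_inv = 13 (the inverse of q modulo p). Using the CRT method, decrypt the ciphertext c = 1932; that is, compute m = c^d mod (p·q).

m₁ = c^(d_p) mod p: c ≡ 56 (mod 67), and 56^65 mod 67 = 6.
m₂ = c^(d_q) mod q: c ≡ 10 (mod 31), and 10^23 mod 31 = 14.
h = q_inv·(m₁ − m₂) mod p = 13·(6 − 14) mod 67 = 30.
m = m₂ + h·q = 14 + 30·31 = 944.

944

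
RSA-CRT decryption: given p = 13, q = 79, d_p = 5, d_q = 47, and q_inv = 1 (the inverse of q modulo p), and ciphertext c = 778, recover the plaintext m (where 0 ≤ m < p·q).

m₁ = c^(d_p) mod p: c ≡ 11 (mod 13), and 11^5 mod 13 = 7.
m₂ = c^(d_q) mod q: c ≡ 67 (mod 79), and 67^47 mod 79 = 22.
h = q_inv·(m₁ − m₂) mod p = 1·(7 − 22) mod 13 = 11.
m = m₂ + h·q = 22 + 11·79 = 891.

891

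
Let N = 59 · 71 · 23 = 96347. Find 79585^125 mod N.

Mod 59: 79585 ≡ 53; by Fermat, exponent reduces to 125 mod 58 = 9; 53^9 ≡ 35 (mod 59).
Mod 71: 79585 ≡ 65; by Fermat, exponent reduces to 125 mod 70 = 55; 65^55 ≡ 26 (mod 71).
Mod 23: 79585 ≡ 5; by Fermat, exponent reduces to 125 mod 22 = 15; 5^15 ≡ 19 (mod 23).
Combine by CRT: x ≡ 35 (mod 59), x ≡ 26 (mod 71), x ≡ 19 (mod 23) ⇒ x ≡ 28355 (mod 96347).

28355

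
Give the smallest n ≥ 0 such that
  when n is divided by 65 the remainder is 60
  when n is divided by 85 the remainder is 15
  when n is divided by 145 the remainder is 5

27555

gcd(65, 85) = 5 and 5 | (15 − 60), so the pair is consistent; merging gives n ≡ 1035 (mod 1105), where 1105 = lcm(65, 85).
gcd(1105, 145) = 5 and 5 | (5 − 1035), so the pair is consistent; merging gives n ≡ 27555 (mod 32045), where 32045 = lcm(1105, 145).
The solution is unique modulo lcm(65, 85, 145) = 32045.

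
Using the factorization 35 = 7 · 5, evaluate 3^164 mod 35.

16

Mod 7: 3 ≡ 3; by Fermat, exponent reduces to 164 mod 6 = 2; 3^2 ≡ 2 (mod 7).
Mod 5: 3 ≡ 3; since 4 | 164, by Fermat 3^164 ≡ 1 (mod 5).
Combine by CRT: x ≡ 2 (mod 7), x ≡ 1 (mod 5) ⇒ x ≡ 16 (mod 35).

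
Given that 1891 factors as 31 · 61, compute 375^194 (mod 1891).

Mod 31: 375 ≡ 3; by Fermat, exponent reduces to 194 mod 30 = 14; 3^14 ≡ 10 (mod 31).
Mod 61: 375 ≡ 9; by Fermat, exponent reduces to 194 mod 60 = 14; 9^14 ≡ 34 (mod 61).
Combine by CRT: x ≡ 10 (mod 31), x ≡ 34 (mod 61) ⇒ x ≡ 1498 (mod 1891).

1498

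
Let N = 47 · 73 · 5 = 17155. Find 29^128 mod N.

Mod 47: 29 ≡ 29; by Fermat, exponent reduces to 128 mod 46 = 36; 29^36 ≡ 2 (mod 47).
Mod 73: 29 ≡ 29; by Fermat, exponent reduces to 128 mod 72 = 56; 29^56 ≡ 4 (mod 73).
Mod 5: 29 ≡ 4; since 4 | 128, by Fermat 4^128 ≡ 1 (mod 5).
Combine by CRT: x ≡ 2 (mod 47), x ≡ 4 (mod 73), x ≡ 1 (mod 5) ⇒ x ≡ 11611 (mod 17155).

11611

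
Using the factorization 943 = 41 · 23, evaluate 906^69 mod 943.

Mod 41: 906 ≡ 4; by Fermat, exponent reduces to 69 mod 40 = 29; 4^29 ≡ 31 (mod 41).
Mod 23: 906 ≡ 9; by Fermat, exponent reduces to 69 mod 22 = 3; 9^3 ≡ 16 (mod 23).
Combine by CRT: x ≡ 31 (mod 41), x ≡ 16 (mod 23) ⇒ x ≡ 154 (mod 943).

154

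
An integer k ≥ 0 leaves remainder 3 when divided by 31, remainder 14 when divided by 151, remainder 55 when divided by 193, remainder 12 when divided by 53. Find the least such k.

The moduli are pairwise coprime; N = 31·151·193·53 = 47881949.
N/31 = 1544579; 1544579 ≡ 4 (mod 31); 4·8 ≡ 1, so inverse 8.
N/151 = 317099; 317099 ≡ 150 (mod 151); 150·150 ≡ 1, so inverse 150.
N/193 = 248093; 248093 ≡ 88 (mod 193); 88·68 ≡ 1, so inverse 68.
N/53 = 903433; 903433 ≡ 48 (mod 53); 48·21 ≡ 1, so inverse 21.
k ≡ 3·1544579·8 + 14·317099·150 + 55·248093·68 + 12·903433·21 = 1858510732.
1858510732 mod 47881949 = 38996670.

38996670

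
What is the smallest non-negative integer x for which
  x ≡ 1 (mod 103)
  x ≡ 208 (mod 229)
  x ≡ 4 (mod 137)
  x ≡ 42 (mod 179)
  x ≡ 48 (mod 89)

19489747551

From x ≡ 1 (mod 103) write x = 1 + 103t. Substituting into x ≡ 208 (mod 229) gives 103t ≡ 207 (mod 229), and since 103⁻¹ ≡ 209 (mod 229), t ≡ 211. Hence x ≡ 1 + 103·211 = 21734 (mod 23587).
From x ≡ 21734 (mod 23587) write x = 21734 + 23587t. Substituting into x ≡ 4 (mod 137) gives 23587t ≡ 53 (mod 137), and since 23⁻¹ ≡ 6 (mod 137), t ≡ 44. Hence x ≡ 21734 + 23587·44 = 1059562 (mod 3231419).
From x ≡ 1059562 (mod 3231419) write x = 1059562 + 3231419t. Substituting into x ≡ 42 (mod 179) gives 3231419t ≡ 160 (mod 179), and since 111⁻¹ ≡ 50 (mod 179), t ≡ 124. Hence x ≡ 1059562 + 3231419·124 = 401755518 (mod 578424001).
From x ≡ 401755518 (mod 578424001) write x = 401755518 + 578424001t. Substituting into x ≡ 48 (mod 89) gives 578424001t ≡ 53 (mod 89), and since 7⁻¹ ≡ 51 (mod 89), t ≡ 33. Hence x ≡ 401755518 + 578424001·33 = 19489747551 (mod 51479736089).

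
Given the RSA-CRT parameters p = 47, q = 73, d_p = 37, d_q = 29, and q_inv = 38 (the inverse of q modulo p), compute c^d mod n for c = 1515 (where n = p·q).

543

m₁ = c^(d_p) mod p: c ≡ 11 (mod 47), and 11^37 mod 47 = 26.
m₂ = c^(d_q) mod q: c ≡ 55 (mod 73), and 55^29 mod 73 = 32.
h = q_inv·(m₁ − m₂) mod p = 38·(26 − 32) mod 47 = 7.
m = m₂ + h·q = 32 + 7·73 = 543.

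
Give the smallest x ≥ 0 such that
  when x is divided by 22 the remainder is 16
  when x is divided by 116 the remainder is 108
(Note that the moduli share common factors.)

gcd(22, 116) = 2 and 2 | (108 − 16), so the pair is consistent; merging gives x ≡ 456 (mod 1276), where 1276 = lcm(22, 116).
The solution is unique modulo lcm(22, 116) = 1276.

456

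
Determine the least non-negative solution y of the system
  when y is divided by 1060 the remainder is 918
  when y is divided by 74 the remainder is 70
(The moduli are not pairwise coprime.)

Combine the congruences pairwise.
gcd(1060, 74) = 2 and 2 | (70 − 918), so the pair is consistent; merging gives y ≡ 15758 (mod 39220), where 39220 = lcm(1060, 74).
The solution is unique modulo lcm(1060, 74) = 39220.

15758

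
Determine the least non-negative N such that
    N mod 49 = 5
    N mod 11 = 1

From N ≡ 5 (mod 49) write N = 5 + 49t. Substituting into N ≡ 1 (mod 11) gives 49t ≡ 7 (mod 11), and since 5⁻¹ ≡ 9 (mod 11), t ≡ 8. Hence N ≡ 5 + 49·8 = 397 (mod 539).

397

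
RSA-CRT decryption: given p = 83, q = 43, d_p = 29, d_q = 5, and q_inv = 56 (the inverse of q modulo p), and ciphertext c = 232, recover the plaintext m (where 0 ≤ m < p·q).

m₁ = c^(d_p) mod p: c ≡ 66 (mod 83), and 66^29 mod 83 = 22.
m₂ = c^(d_q) mod q: c ≡ 17 (mod 43), and 17^5 mod 43 = 40.
h = q_inv·(m₁ − m₂) mod p = 56·(22 − 40) mod 83 = 71.
m = m₂ + h·q = 40 + 71·43 = 3093.

3093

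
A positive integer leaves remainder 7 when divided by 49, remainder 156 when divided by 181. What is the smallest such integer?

Combine the congruences pairwise.
From x ≡ 7 (mod 49) write x = 7 + 49t. Substituting into x ≡ 156 (mod 181) gives 49t ≡ 149 (mod 181), and since 49⁻¹ ≡ 133 (mod 181), t ≡ 88. Hence x ≡ 7 + 49·88 = 4319 (mod 8869).

4319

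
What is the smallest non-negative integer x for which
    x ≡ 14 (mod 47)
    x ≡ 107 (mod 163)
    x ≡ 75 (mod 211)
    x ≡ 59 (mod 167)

202689629

The moduli are pairwise coprime; N = 47·163·211·167 = 269950657.
N/47 = 5743631; 5743631 ≡ 43 (mod 47); 43·35 ≡ 1, so inverse 35.
N/163 = 1656139; 1656139 ≡ 59 (mod 163); 59·105 ≡ 1, so inverse 105.
N/211 = 1279387; 1279387 ≡ 94 (mod 211); 94·110 ≡ 1, so inverse 110.
N/167 = 1616471; 1616471 ≡ 78 (mod 167); 78·15 ≡ 1, so inverse 15.
x ≡ 14·5743631·35 + 107·1656139·105 + 75·1279387·110 + 59·1616471·15 = 33406620440.
33406620440 mod 269950657 = 202689629.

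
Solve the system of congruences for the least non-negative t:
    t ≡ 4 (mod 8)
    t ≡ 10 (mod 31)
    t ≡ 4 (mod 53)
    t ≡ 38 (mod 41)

112788

From t ≡ 4 (mod 8) write t = 4 + 8s. Substituting into t ≡ 10 (mod 31) gives 8s ≡ 6 (mod 31), and since 8⁻¹ ≡ 4 (mod 31), s ≡ 24. Hence t ≡ 4 + 8·24 = 196 (mod 248).
From t ≡ 196 (mod 248) write t = 196 + 248s. Substituting into t ≡ 4 (mod 53) gives 248s ≡ 20 (mod 53), and since 36⁻¹ ≡ 28 (mod 53), s ≡ 30. Hence t ≡ 196 + 248·30 = 7636 (mod 13144).
From t ≡ 7636 (mod 13144) write t = 7636 + 13144s. Substituting into t ≡ 38 (mod 41) gives 13144s ≡ 28 (mod 41), and since 24⁻¹ ≡ 12 (mod 41), s ≡ 8. Hence t ≡ 7636 + 13144·8 = 112788 (mod 538904).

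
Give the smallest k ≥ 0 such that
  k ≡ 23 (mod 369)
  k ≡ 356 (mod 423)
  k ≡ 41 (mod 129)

gcd(369, 423) = 9 and 9 | (356 − 23), so the pair is consistent; merging gives k ≡ 12200 (mod 17343), where 17343 = lcm(369, 423).
gcd(17343, 129) = 3 and 3 | (41 − 12200), so the pair is consistent; merging gives k ≡ 237659 (mod 745749), where 745749 = lcm(17343, 129).
The solution is unique modulo lcm(369, 423, 129) = 745749.

237659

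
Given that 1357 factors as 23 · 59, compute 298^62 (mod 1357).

553

Mod 23: 298 ≡ 22; by Fermat, exponent reduces to 62 mod 22 = 18; 22^18 ≡ 1 (mod 23).
Mod 59: 298 ≡ 3; by Fermat, exponent reduces to 62 mod 58 = 4; 3^4 ≡ 22 (mod 59).
Combine by CRT: x ≡ 1 (mod 23), x ≡ 22 (mod 59) ⇒ x ≡ 553 (mod 1357).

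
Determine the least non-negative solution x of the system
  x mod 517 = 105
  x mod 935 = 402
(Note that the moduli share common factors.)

3207

gcd(517, 935) = 11 and 11 | (402 − 105), so the pair is consistent; merging gives x ≡ 3207 (mod 43945), where 43945 = lcm(517, 935).
The solution is unique modulo lcm(517, 935) = 43945.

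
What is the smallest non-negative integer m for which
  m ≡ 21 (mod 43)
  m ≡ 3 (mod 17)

666

From m ≡ 21 (mod 43) write m = 21 + 43t. Substituting into m ≡ 3 (mod 17) gives 43t ≡ 16 (mod 17), and since 9⁻¹ ≡ 2 (mod 17), t ≡ 15. Hence m ≡ 21 + 43·15 = 666 (mod 731).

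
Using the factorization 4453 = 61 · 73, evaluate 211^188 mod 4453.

2108

Mod 61: 211 ≡ 28; by Fermat, exponent reduces to 188 mod 60 = 8; 28^8 ≡ 34 (mod 61).
Mod 73: 211 ≡ 65; by Fermat, exponent reduces to 188 mod 72 = 44; 65^44 ≡ 64 (mod 73).
Combine by CRT: x ≡ 34 (mod 61), x ≡ 64 (mod 73) ⇒ x ≡ 2108 (mod 4453).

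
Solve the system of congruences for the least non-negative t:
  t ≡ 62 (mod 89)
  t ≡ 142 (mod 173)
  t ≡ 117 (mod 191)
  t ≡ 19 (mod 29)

62222187

The moduli are pairwise coprime; N = 89·173·191·29 = 85283983.
N/89 = 958247; 958247 ≡ 73 (mod 89); 73·50 ≡ 1, so inverse 50.
N/173 = 492971; 492971 ≡ 94 (mod 173); 94·127 ≡ 1, so inverse 127.
N/191 = 446513; 446513 ≡ 146 (mod 191); 146·174 ≡ 1, so inverse 174.
N/29 = 2940827; 2940827 ≡ 24 (mod 29); 24·23 ≡ 1, so inverse 23.
t ≡ 62·958247·50 + 142·492971·127 + 117·446513·174 + 19·2940827·23 = 22236057767.
22236057767 mod 85283983 = 62222187.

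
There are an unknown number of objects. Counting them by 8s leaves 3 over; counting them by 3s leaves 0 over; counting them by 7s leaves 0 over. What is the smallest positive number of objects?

The moduli are pairwise coprime; M = 8·3·7 = 168.
M/8 = 21; 21 ≡ 5 (mod 8); 5·5 ≡ 1, so inverse 5.
M/3 = 56; 56 ≡ 2 (mod 3); 2·2 ≡ 1, so inverse 2.
M/7 = 24; 24 ≡ 3 (mod 7); 3·5 ≡ 1, so inverse 5.
N ≡ 3·21·5 + 0·56·2 + 0·24·5 = 315.
315 mod 168 = 147.

147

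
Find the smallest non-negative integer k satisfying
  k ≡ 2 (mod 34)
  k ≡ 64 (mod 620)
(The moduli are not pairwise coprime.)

3164

Combine the congruences pairwise.
gcd(34, 620) = 2 and 2 | (64 − 2), so the pair is consistent; merging gives k ≡ 3164 (mod 10540), where 10540 = lcm(34, 620).
The solution is unique modulo lcm(34, 620) = 10540.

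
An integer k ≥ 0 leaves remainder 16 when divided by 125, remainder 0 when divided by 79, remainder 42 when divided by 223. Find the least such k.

The moduli are pairwise coprime; N = 125·79·223 = 2202125.
N/125 = 17617; 17617 ≡ 117 (mod 125); 117·78 ≡ 1, so inverse 78.
N/79 = 27875; 27875 ≡ 67 (mod 79); 67·46 ≡ 1, so inverse 46.
N/223 = 9875; 9875 ≡ 63 (mod 223); 63·177 ≡ 1, so inverse 177.
k ≡ 16·17617·78 + 0·27875·46 + 42·9875·177 = 95396766.
95396766 mod 2202125 = 705391.

705391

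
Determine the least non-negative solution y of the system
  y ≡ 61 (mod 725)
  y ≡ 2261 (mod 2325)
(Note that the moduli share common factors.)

gcd(725, 2325) = 25 and 25 | (2261 − 61), so the pair is consistent; merging gives y ≡ 58061 (mod 67425), where 67425 = lcm(725, 2325).
The solution is unique modulo lcm(725, 2325) = 67425.

58061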